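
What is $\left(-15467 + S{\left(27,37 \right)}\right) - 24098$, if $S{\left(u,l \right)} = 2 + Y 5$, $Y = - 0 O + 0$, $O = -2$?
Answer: $-39563$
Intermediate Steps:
$Y = 0$ ($Y = - 0 \left(-2\right) + 0 = \left(-1\right) 0 + 0 = 0 + 0 = 0$)
$S{\left(u,l \right)} = 2$ ($S{\left(u,l \right)} = 2 + 0 \cdot 5 = 2 + 0 = 2$)
$\left(-15467 + S{\left(27,37 \right)}\right) - 24098 = \left(-15467 + 2\right) - 24098 = -15465 - 24098 = -39563$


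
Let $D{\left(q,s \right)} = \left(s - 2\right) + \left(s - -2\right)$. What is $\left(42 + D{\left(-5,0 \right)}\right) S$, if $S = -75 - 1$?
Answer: $-3192$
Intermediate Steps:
$D{\left(q,s \right)} = 2 s$ ($D{\left(q,s \right)} = \left(s - 2\right) + \left(s + 2\right) = \left(-2 + s\right) + \left(2 + s\right) = 2 s$)
$S = -76$
$\left(42 + D{\left(-5,0 \right)}\right) S = \left(42 + 2 \cdot 0\right) \left(-76\right) = \left(42 + 0\right) \left(-76\right) = 42 \left(-76\right) = -3192$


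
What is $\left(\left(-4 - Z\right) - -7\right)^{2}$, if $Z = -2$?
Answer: $25$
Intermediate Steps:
$\left(\left(-4 - Z\right) - -7\right)^{2} = \left(\left(-4 - -2\right) - -7\right)^{2} = \left(\left(-4 + 2\right) + \left(-5 + 12\right)\right)^{2} = \left(-2 + 7\right)^{2} = 5^{2} = 25$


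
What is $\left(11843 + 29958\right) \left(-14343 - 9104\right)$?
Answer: $-980108047$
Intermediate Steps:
$\left(11843 + 29958\right) \left(-14343 - 9104\right) = 41801 \left(-23447\right) = -980108047$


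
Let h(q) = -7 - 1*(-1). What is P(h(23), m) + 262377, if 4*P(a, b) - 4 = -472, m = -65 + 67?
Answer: 262260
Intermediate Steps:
h(q) = -6 (h(q) = -7 + 1 = -6)
m = 2
P(a, b) = -117 (P(a, b) = 1 + (¼)*(-472) = 1 - 118 = -117)
P(h(23), m) + 262377 = -117 + 262377 = 262260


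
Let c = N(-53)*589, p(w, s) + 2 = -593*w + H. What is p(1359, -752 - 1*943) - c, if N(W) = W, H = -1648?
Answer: -776320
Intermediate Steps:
p(w, s) = -1650 - 593*w (p(w, s) = -2 + (-593*w - 1648) = -2 + (-1648 - 593*w) = -1650 - 593*w)
c = -31217 (c = -53*589 = -31217)
p(1359, -752 - 1*943) - c = (-1650 - 593*1359) - 1*(-31217) = (-1650 - 805887) + 31217 = -807537 + 31217 = -776320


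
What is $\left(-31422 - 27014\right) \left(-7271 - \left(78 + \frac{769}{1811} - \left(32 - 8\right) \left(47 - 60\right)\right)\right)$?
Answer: $\frac{810790150240}{1811} \approx 4.477 \cdot 10^{8}$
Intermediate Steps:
$\left(-31422 - 27014\right) \left(-7271 - \left(78 + \frac{769}{1811} - \left(32 - 8\right) \left(47 - 60\right)\right)\right) = - 58436 \left(-7271 + \left(\left(\left(-2307\right) \frac{1}{5433} - 78\right) + \left(32 - 8\right) \left(-13\right)\right)\right) = - 58436 \left(-7271 + \left(\left(- \frac{769}{1811} - 78\right) + 24 \left(-13\right)\right)\right) = - 58436 \left(-7271 - \frac{707059}{1811}\right) = \left(-58436\right) \left(- \frac{13874840}{1811}\right) = \frac{810790150240}{1811}$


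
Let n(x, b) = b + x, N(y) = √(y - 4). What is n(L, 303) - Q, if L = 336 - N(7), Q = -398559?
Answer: 399198 - √3 ≈ 3.9920e+5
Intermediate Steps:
N(y) = √(-4 + y)
L = 336 - √3 (L = 336 - √(-4 + 7) = 336 - √3 ≈ 334.27)
n(L, 303) - Q = (303 + (336 - √3)) - 1*(-398559) = (639 - √3) + 398559 = 399198 - √3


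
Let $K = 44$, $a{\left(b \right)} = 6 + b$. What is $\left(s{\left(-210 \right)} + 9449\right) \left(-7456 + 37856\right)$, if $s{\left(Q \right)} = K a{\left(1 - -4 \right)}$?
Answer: $301963200$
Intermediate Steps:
$s{\left(Q \right)} = 484$ ($s{\left(Q \right)} = 44 \left(6 + \left(1 - -4\right)\right) = 44 \left(6 + \left(1 + 4\right)\right) = 44 \left(6 + 5\right) = 44 \cdot 11 = 484$)
$\left(s{\left(-210 \right)} + 9449\right) \left(-7456 + 37856\right) = \left(484 + 9449\right) \left(-7456 + 37856\right) = 9933 \cdot 30400 = 301963200$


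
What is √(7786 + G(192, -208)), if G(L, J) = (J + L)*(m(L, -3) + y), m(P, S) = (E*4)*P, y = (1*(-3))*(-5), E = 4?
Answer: I*√41606 ≈ 203.98*I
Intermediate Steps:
y = 15 (y = -3*(-5) = 15)
m(P, S) = 16*P (m(P, S) = (4*4)*P = 16*P)
G(L, J) = (15 + 16*L)*(J + L) (G(L, J) = (J + L)*(16*L + 15) = (J + L)*(15 + 16*L) = (15 + 16*L)*(J + L))
√(7786 + G(192, -208)) = √(7786 + (15*(-208) + 15*192 + 16*192² + 16*(-208)*192)) = √(7786 + (-3120 + 2880 + 16*36864 - 638976)) = √(7786 + (-3120 + 2880 + 589824 - 638976)) = √(7786 - 49392) = √(-41606) = I*√41606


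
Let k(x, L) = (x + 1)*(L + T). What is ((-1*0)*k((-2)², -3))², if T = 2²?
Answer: 0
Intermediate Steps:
T = 4
k(x, L) = (1 + x)*(4 + L) (k(x, L) = (x + 1)*(L + 4) = (1 + x)*(4 + L))
((-1*0)*k((-2)², -3))² = ((-1*0)*(4 - 3 + 4*(-2)² - 3*(-2)²))² = (0*(4 - 3 + 4*4 - 3*4))² = (0*(4 - 3 + 16 - 12))² = (0*5)² = 0² = 0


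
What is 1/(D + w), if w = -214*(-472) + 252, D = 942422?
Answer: 1/1043682 ≈ 9.5815e-7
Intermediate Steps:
w = 101260 (w = 101008 + 252 = 101260)
1/(D + w) = 1/(942422 + 101260) = 1/1043682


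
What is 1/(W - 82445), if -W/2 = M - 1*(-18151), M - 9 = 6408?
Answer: -1/131581 ≈ -7.5999e-6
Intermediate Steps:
M = 6417 (M = 9 + 6408 = 6417)
W = -49136 (W = -2*(6417 - 1*(-18151)) = -2*(6417 + 18151) = -2*24568 = -49136)
1/(W - 82445) = 1/(-49136 - 82445) = 1/(-131581) = -1/131581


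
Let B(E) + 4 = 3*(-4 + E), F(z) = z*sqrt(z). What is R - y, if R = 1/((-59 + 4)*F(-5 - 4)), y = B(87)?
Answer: -245 - I/1485 ≈ -245.0 - 0.0006734*I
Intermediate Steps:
F(z) = z**(3/2)
B(E) = -16 + 3*E (B(E) = -4 + 3*(-4 + E) = -4 + (-12 + 3*E) = -16 + 3*E)
y = 245 (y = -16 + 3*87 = -16 + 261 = 245)
R = -I/1485 (R = 1/((-59 + 4)*(-5 - 4)**(3/2)) = 1/(-(-1485)*I) = 1/(1485*I) = -I/1485 ≈ -0.0006734*I)
R - y = -I/1485 - 1*245 = -I/1485 - 245 = -245 - I/1485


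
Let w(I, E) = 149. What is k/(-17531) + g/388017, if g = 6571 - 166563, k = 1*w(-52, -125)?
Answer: -408947755/971760861 ≈ -0.42083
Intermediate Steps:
k = 149 (k = 1*149 = 149)
g = -159992
k/(-17531) + g/388017 = 149/(-17531) - 159992/388017 = 149*(-1/17531) - 159992*1/388017 = -149/17531 - 22856/55431 = -408947755/971760861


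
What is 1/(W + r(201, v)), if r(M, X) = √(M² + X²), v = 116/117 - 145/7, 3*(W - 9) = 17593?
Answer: 393960294/2311124093303 - 819*√27360334570/23111240933030 ≈ 0.00016460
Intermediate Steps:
W = 17620/3 (W = 9 + (⅓)*17593 = 9 + 17593/3 = 17620/3 ≈ 5873.3)
v = -16153/819 (v = 116*(1/117) - 145*⅐ = 116/117 - 145/7 = -16153/819 ≈ -19.723)
1/(W + r(201, v)) = 1/(17620/3 + √(201² + (-16153/819)²)) = 1/(17620/3 + √(40401 + 260919409/670761)) = 1/(17620/3 + √(27360334570/670761)) = 1/(17620/3 + √27360334570/819)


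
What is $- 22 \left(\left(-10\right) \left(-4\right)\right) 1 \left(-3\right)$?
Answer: $2640$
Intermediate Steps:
$- 22 \left(\left(-10\right) \left(-4\right)\right) 1 \left(-3\right) = \left(-22\right) 40 \left(-3\right) = \left(-880\right) \left(-3\right) = 2640$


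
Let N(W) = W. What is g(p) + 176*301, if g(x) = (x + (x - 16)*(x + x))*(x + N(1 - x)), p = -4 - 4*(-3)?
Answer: 52856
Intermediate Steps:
p = 8 (p = -4 + 12 = 8)
g(x) = x + 2*x*(-16 + x) (g(x) = (x + (x - 16)*(x + x))*(x + (1 - x)) = (x + (-16 + x)*(2*x))*1 = (x + 2*x*(-16 + x))*1 = x + 2*x*(-16 + x))
g(p) + 176*301 = 8*(-31 + 2*8) + 176*301 = 8*(-31 + 16) + 52976 = 8*(-15) + 52976 = -120 + 52976 = 52856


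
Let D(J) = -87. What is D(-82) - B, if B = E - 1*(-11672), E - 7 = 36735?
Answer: -48501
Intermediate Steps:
E = 36742 (E = 7 + 36735 = 36742)
B = 48414 (B = 36742 - 1*(-11672) = 36742 + 11672 = 48414)
D(-82) - B = -87 - 1*48414 = -87 - 48414 = -48501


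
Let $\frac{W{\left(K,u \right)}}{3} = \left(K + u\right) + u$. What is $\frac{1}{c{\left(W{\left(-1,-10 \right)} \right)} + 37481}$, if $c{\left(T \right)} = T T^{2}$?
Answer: $- \frac{1}{212566} \approx -4.7044 \cdot 10^{-6}$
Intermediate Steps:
$W{\left(K,u \right)} = 3 K + 6 u$ ($W{\left(K,u \right)} = 3 \left(\left(K + u\right) + u\right) = 3 \left(K + 2 u\right) = 3 K + 6 u$)
$c{\left(T \right)} = T^{3}$
$\frac{1}{c{\left(W{\left(-1,-10 \right)} \right)} + 37481} = \frac{1}{\left(3 \left(-1\right) + 6 \left(-10\right)\right)^{3} + 37481} = \frac{1}{\left(-3 - 60\right)^{3} + 37481} = \frac{1}{\left(-63\right)^{3} + 37481} = \frac{1}{-250047 + 37481} = \frac{1}{-212566} = - \frac{1}{212566}$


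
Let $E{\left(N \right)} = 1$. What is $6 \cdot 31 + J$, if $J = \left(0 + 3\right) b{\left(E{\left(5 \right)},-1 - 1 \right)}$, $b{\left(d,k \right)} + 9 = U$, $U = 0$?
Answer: $159$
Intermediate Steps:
$b{\left(d,k \right)} = -9$ ($b{\left(d,k \right)} = -9 + 0 = -9$)
$J = -27$ ($J = \left(0 + 3\right) \left(-9\right) = 3 \left(-9\right) = -27$)
$6 \cdot 31 + J = 6 \cdot 31 - 27 = 186 - 27 = 159$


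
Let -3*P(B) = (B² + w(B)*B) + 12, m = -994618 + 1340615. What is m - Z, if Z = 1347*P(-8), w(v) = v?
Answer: 408857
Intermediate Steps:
m = 345997
P(B) = -4 - 2*B²/3 (P(B) = -((B² + B*B) + 12)/3 = -((B² + B²) + 12)/3 = -(2*B² + 12)/3 = -(12 + 2*B²)/3 = -4 - 2*B²/3)
Z = -62860 (Z = 1347*(-4 - ⅔*(-8)²) = 1347*(-4 - ⅔*64) = 1347*(-4 - 128/3) = 1347*(-140/3) = -62860)
m - Z = 345997 - 1*(-62860) = 345997 + 62860 = 408857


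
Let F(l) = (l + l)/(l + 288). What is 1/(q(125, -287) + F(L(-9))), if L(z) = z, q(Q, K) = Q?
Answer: 31/3873 ≈ 0.0080041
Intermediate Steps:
F(l) = 2*l/(288 + l) (F(l) = (2*l)/(288 + l) = 2*l/(288 + l))
1/(q(125, -287) + F(L(-9))) = 1/(125 + 2*(-9)/(288 - 9)) = 1/(125 + 2*(-9)/279) = 1/(125 + 2*(-9)*(1/279)) = 1/(125 - 2/31) = 1/(3873/31) = 31/3873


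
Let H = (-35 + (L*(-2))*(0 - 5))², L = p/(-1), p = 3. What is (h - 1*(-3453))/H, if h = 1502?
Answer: 991/845 ≈ 1.1728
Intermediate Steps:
L = -3 (L = 3/(-1) = 3*(-1) = -3)
H = 4225 (H = (-35 + (-3*(-2))*(0 - 5))² = (-35 + 6*(-5))² = (-35 - 30)² = (-65)² = 4225)
(h - 1*(-3453))/H = (1502 - 1*(-3453))/4225 = (1502 + 3453)*(1/4225) = 4955*(1/4225) = 991/845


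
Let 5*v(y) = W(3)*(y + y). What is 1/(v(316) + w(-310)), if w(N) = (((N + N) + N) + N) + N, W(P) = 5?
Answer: -1/918 ≈ -0.0010893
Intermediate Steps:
v(y) = 2*y (v(y) = (5*(y + y))/5 = (5*(2*y))/5 = (10*y)/5 = 2*y)
w(N) = 5*N (w(N) = ((2*N + N) + N) + N = (3*N + N) + N = 4*N + N = 5*N)
1/(v(316) + w(-310)) = 1/(2*316 + 5*(-310)) = 1/(632 - 1550) = 1/(-918) = -1/918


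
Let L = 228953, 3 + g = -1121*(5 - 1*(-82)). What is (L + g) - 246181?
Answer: -114758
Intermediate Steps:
g = -97530 (g = -3 - 1121*(5 - 1*(-82)) = -3 - 1121*(5 + 82) = -3 - 1121*87 = -3 - 97527 = -97530)
(L + g) - 246181 = (228953 - 97530) - 246181 = 131423 - 246181 = -114758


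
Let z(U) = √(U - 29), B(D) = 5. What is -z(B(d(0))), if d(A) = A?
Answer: -2*I*√6 ≈ -4.899*I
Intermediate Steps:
z(U) = √(-29 + U)
-z(B(d(0))) = -√(-29 + 5) = -√(-24) = -2*I*√6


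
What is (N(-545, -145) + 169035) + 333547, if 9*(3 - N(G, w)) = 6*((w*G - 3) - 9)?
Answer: 1349729/3 ≈ 4.4991e+5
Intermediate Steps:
N(G, w) = 11 - 2*G*w/3 (N(G, w) = 3 - 2*((w*G - 3) - 9)/3 = 3 - 2*((G*w - 3) - 9)/3 = 3 - 2*((-3 + G*w) - 9)/3 = 3 - 2*(-12 + G*w)/3 = 3 - (-72 + 6*G*w)/9 = 3 + (8 - 2*G*w/3) = 11 - 2*G*w/3)
(N(-545, -145) + 169035) + 333547 = ((11 - ⅔*(-545)*(-145)) + 169035) + 333547 = ((11 - 158050/3) + 169035) + 333547 = (-158017/3 + 169035) + 333547 = 349088/3 + 333547 = 1349729/3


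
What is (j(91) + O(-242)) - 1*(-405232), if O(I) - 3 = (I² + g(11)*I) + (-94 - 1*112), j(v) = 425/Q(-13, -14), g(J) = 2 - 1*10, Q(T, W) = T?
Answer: 6051452/13 ≈ 4.6550e+5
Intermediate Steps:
g(J) = -8 (g(J) = 2 - 10 = -8)
j(v) = -425/13 (j(v) = 425/(-13) = 425*(-1/13) = -425/13)
O(I) = -203 + I² - 8*I (O(I) = 3 + ((I² - 8*I) + (-94 - 1*112)) = 3 + ((I² - 8*I) + (-94 - 112)) = 3 + ((I² - 8*I) - 206) = 3 + (-206 + I² - 8*I) = -203 + I² - 8*I)
(j(91) + O(-242)) - 1*(-405232) = (-425/13 + (-203 + (-242)² - 8*(-242))) - 1*(-405232) = (-425/13 + (-203 + 58564 + 1936)) + 405232 = (-425/13 + 60297) + 405232 = 783436/13 + 405232 = 6051452/13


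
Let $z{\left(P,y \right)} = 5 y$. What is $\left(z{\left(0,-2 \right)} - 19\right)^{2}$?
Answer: $841$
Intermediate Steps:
$\left(z{\left(0,-2 \right)} - 19\right)^{2} = \left(5 \left(-2\right) - 19\right)^{2} = \left(-10 - 19\right)^{2} = \left(-29\right)^{2} = 841$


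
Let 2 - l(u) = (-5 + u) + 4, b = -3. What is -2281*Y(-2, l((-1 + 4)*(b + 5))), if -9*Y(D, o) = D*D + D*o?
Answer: 22810/9 ≈ 2534.4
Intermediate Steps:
l(u) = 3 - u (l(u) = 2 - ((-5 + u) + 4) = 2 - (-1 + u) = 2 + (1 - u) = 3 - u)
Y(D, o) = -D²/9 - D*o/9 (Y(D, o) = -(D*D + D*o)/9 = -(D² + D*o)/9 = -D²/9 - D*o/9)
-2281*Y(-2, l((-1 + 4)*(b + 5))) = -(-2281)*(-2)*(-2 + (3 - (-1 + 4)*(-3 + 5)))/9 = -(-2281)*(-2)*(-2 + (3 - 3*2))/9 = -(-2281)*(-2)*(-2 + (3 - 1*6))/9 = -(-2281)*(-2)*(-2 + (3 - 6))/9 = -(-2281)*(-2)*(-2 - 3)/9 = -(-2281)*(-2)*(-5)/9 = -2281*(-10/9) = 22810/9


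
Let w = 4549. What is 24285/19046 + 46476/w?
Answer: 995654361/86640254 ≈ 11.492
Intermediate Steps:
24285/19046 + 46476/w = 24285/19046 + 46476/4549 = 995654361/86640254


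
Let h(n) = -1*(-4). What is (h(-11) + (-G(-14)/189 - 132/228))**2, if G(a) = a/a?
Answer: 150454756/12895281 ≈ 11.667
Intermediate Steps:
h(n) = 4
G(a) = 1
(h(-11) + (-G(-14)/189 - 132/228))**2 = (4 + (-1*1/189 - 132/228))**2 = (4 + (-1*1/189 - 132*1/228))**2 = (4 + (-1/189 - 11/19))**2 = (4 - 2098/3591)**2 = (12266/3591)**2 = 150454756/12895281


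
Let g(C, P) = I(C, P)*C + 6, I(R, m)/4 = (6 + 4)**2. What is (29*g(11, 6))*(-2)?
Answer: -255548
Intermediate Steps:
I(R, m) = 400 (I(R, m) = 4*(6 + 4)**2 = 4*10**2 = 4*100 = 400)
g(C, P) = 6 + 400*C (g(C, P) = 400*C + 6 = 6 + 400*C)
(29*g(11, 6))*(-2) = (29*(6 + 400*11))*(-2) = (29*(6 + 4400))*(-2) = (29*4406)*(-2) = 127774*(-2) = -255548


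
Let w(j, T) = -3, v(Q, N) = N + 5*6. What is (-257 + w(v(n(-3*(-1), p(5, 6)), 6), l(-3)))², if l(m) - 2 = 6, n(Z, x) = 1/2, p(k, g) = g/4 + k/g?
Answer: 67600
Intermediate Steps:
p(k, g) = g/4 + k/g (p(k, g) = g*(¼) + k/g = g/4 + k/g)
n(Z, x) = ½
l(m) = 8 (l(m) = 2 + 6 = 8)
v(Q, N) = 30 + N (v(Q, N) = N + 30 = 30 + N)
(-257 + w(v(n(-3*(-1), p(5, 6)), 6), l(-3)))² = (-257 - 3)² = (-260)² = 67600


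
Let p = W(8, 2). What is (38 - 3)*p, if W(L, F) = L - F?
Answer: 210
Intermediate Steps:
p = 6 (p = 8 - 1*2 = 8 - 2 = 6)
(38 - 3)*p = (38 - 3)*6 = 35*6 = 210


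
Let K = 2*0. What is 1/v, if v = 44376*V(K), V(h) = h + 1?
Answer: 1/44376 ≈ 2.2535e-5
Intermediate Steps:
K = 0
V(h) = 1 + h
v = 44376 (v = 44376*(1 + 0) = 44376*1 = 44376)
1/v = 1/44376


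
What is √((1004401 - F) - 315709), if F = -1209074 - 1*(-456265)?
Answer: √1441501 ≈ 1200.6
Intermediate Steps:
F = -752809 (F = -1209074 + 456265 = -752809)
√((1004401 - F) - 315709) = √((1004401 - 1*(-752809)) - 315709) = √((1004401 + 752809) - 315709) = √(1757210 - 315709) = √1441501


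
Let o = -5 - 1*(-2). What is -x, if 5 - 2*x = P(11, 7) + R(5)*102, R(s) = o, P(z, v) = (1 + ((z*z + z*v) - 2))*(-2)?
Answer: -705/2 ≈ -352.50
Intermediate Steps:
o = -3 (o = -5 + 2 = -3)
P(z, v) = 2 - 2*z² - 2*v*z (P(z, v) = (1 + ((z² + v*z) - 2))*(-2) = (1 + (-2 + z² + v*z))*(-2) = (-1 + z² + v*z)*(-2) = 2 - 2*z² - 2*v*z)
R(s) = -3
x = 705/2 (x = 5/2 - ((2 - 2*11² - 2*7*11) - 3*102)/2 = 5/2 - ((2 - 2*121 - 154) - 306)/2 = 5/2 - ((2 - 242 - 154) - 306)/2 = 5/2 - (-394 - 306)/2 = 5/2 - ½*(-700) = 5/2 + 350 = 705/2 ≈ 352.50)
-x = -1*705/2 = -705/2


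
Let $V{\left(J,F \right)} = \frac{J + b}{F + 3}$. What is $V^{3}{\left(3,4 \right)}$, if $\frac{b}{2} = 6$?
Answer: $\frac{3375}{343} \approx 9.8396$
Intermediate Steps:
$b = 12$ ($b = 2 \cdot 6 = 12$)
$V{\left(J,F \right)} = \frac{12 + J}{3 + F}$ ($V{\left(J,F \right)} = \frac{J + 12}{F + 3} = \frac{12 + J}{3 + F}$)
$V^{3}{\left(3,4 \right)} = \left(\frac{12 + 3}{3 + 4}\right)^{3} = \left(\frac{1}{7} \cdot 15\right)^{3} = \left(\frac{15}{7}\right)^{3} = \frac{3375}{343}$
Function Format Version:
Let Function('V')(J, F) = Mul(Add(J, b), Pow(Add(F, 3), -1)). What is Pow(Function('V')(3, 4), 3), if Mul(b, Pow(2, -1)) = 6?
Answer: Rational(3375, 343) ≈ 9.8396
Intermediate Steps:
b = 12 (b = Mul(2, 6) = 12)
Function('V')(J, F) = Mul(Pow(Add(3, F), -1), Add(12, J)) (Function('V')(J, F) = Mul(Add(J, 12), Pow(Add(F, 3), -1)) = Mul(Add(12, J), Pow(Add(3, F), -1)) = Mul(Pow(Add(3, F), -1), Add(12, J)))
Pow(Function('V')(3, 4), 3) = Pow(Mul(Pow(Add(3, 4), -1), Add(12, 3)), 3) = Pow(Mul(Pow(7, -1), 15), 3) = Pow(Mul(Rational(1, 7), 15), 3) = Pow(Rational(15, 7), 3) = Rational(3375, 343)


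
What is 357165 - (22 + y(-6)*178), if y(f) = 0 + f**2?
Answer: 350735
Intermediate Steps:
y(f) = f**2
357165 - (22 + y(-6)*178) = 357165 - (22 + (-6)**2*178) = 357165 - (22 + 36*178) = 357165 - (22 + 6408) = 357165 - 1*6430 = 357165 - 6430 = 350735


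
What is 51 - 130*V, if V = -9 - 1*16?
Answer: 3301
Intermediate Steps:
V = -25 (V = -9 - 16 = -25)
51 - 130*V = 51 - 130*(-25) = 51 + 3250 = 3301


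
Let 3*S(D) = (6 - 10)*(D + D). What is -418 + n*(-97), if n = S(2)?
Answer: 298/3 ≈ 99.333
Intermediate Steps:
S(D) = -8*D/3 (S(D) = ((6 - 10)*(D + D))/3 = (-8*D)/3 = -8*D/3)
n = -16/3 (n = -8/3*2 = -16/3 ≈ -5.3333)
-418 + n*(-97) = -418 - 16/3*(-97) = -418 + 1552/3 = 298/3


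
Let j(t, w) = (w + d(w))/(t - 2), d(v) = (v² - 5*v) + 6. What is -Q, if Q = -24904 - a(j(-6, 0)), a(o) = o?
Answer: 99613/4 ≈ 24903.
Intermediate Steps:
d(v) = 6 + v² - 5*v
j(t, w) = (6 + w² - 4*w)/(-2 + t) (j(t, w) = (w + (6 + w² - 5*w))/(t - 2) = (6 + w² - 4*w)/(-2 + t))
Q = -99613/4 (Q = -24904 - (6 + 0² - 4*0)/(-2 - 6) = -24904 - (6 + 0 + 0)/(-8) = -24904 - (-1)*6/8 = -24904 - 1*(-¾) = -24904 + ¾ = -99613/4 ≈ -24903.)
-Q = -1*(-99613/4) = 99613/4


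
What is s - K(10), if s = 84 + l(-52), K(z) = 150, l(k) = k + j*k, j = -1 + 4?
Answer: -274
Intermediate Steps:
j = 3
l(k) = 4*k (l(k) = k + 3*k = 4*k)
s = -124 (s = 84 + 4*(-52) = 84 - 208 = -124)
s - K(10) = -124 - 1*150 = -124 - 150 = -274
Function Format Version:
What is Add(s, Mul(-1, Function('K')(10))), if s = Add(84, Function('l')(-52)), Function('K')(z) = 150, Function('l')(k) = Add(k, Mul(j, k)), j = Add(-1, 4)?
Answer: -274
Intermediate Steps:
j = 3
Function('l')(k) = Mul(4, k) (Function('l')(k) = Add(k, Mul(3, k)) = Mul(4, k))
s = -124 (s = Add(84, Mul(4, -52)) = Add(84, -208) = -124)
Add(s, Mul(-1, Function('K')(10))) = Add(-124, Mul(-1, 150)) = Add(-124, -150) = -274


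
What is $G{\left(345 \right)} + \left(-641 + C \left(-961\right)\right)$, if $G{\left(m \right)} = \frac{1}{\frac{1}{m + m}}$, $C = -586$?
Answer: $563195$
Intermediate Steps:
$G{\left(m \right)} = 2 m$ ($G{\left(m \right)} = \frac{1}{\frac{1}{2 m}} = \frac{1}{\frac{1}{2} \frac{1}{m}} = 2 m$)
$G{\left(345 \right)} + \left(-641 + C \left(-961\right)\right) = 2 \cdot 345 - -562505 = 690 + \left(-641 + 563146\right) = 690 + 562505 = 563195$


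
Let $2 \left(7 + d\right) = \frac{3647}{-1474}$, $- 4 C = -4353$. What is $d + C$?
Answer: $\frac{1591939}{1474} \approx 1080.0$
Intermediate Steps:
$C = \frac{4353}{4}$ ($C = \left(- \frac{1}{4}\right) \left(-4353\right) = \frac{4353}{4} \approx 1088.3$)
$d = - \frac{24283}{2948}$ ($d = -7 + \frac{3647 \frac{1}{-1474}}{2} = -7 + \frac{3647 \left(- \frac{1}{1474}\right)}{2} = -7 + \frac{1}{2} \left(- \frac{3647}{1474}\right) = -7 - \frac{3647}{2948} = - \frac{24283}{2948} \approx -8.2371$)
$d + C = - \frac{24283}{2948} + \frac{4353}{4} = \frac{1591939}{1474}$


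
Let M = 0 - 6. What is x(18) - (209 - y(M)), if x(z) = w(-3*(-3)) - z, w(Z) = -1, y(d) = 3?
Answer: -225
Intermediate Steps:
M = -6
x(z) = -1 - z
x(18) - (209 - y(M)) = (-1 - 1*18) - (209 - 1*3) = (-1 - 18) - (209 - 3) = -19 - 1*206 = -19 - 206 = -225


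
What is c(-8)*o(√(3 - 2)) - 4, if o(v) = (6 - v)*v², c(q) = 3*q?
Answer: -124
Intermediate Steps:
o(v) = v²*(6 - v)
c(-8)*o(√(3 - 2)) - 4 = (3*(-8))*((√(3 - 2))²*(6 - √(3 - 2))) - 4 = -24*(√1)²*(6 - √1) - 4 = -24*1²*(6 - 1*1) - 4 = -24*(6 - 1) - 4 = -24*5 - 4 = -120 - 4 = -124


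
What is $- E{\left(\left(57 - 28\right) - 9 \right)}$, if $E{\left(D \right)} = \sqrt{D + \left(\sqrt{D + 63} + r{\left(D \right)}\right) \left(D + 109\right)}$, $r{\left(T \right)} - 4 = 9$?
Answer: $- \sqrt{1697 + 129 \sqrt{83}} \approx -53.593$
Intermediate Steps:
$r{\left(T \right)} = 13$ ($r{\left(T \right)} = 4 + 9 = 13$)
$E{\left(D \right)} = \sqrt{D + \left(13 + \sqrt{63 + D}\right) \left(109 + D\right)}$ ($E{\left(D \right)} = \sqrt{D + \left(\sqrt{D + 63} + 13\right) \left(D + 109\right)} = \sqrt{D + \left(\sqrt{63 + D} + 13\right) \left(109 + D\right)} = \sqrt{D + \left(13 + \sqrt{63 + D}\right) \left(109 + D\right)}$)
$- E{\left(\left(57 - 28\right) - 9 \right)} = - \sqrt{1417 + 14 \left(\left(57 - 28\right) - 9\right) + 109 \sqrt{63 + \left(\left(57 - 28\right) - 9\right)} + \left(\left(57 - 28\right) - 9\right) \sqrt{63 + \left(\left(57 - 28\right) - 9\right)}} = - \sqrt{1417 + 14 \left(29 - 9\right) + 109 \sqrt{63 + \left(29 - 9\right)} + \left(29 - 9\right) \sqrt{63 + \left(29 - 9\right)}} = - \sqrt{1417 + 14 \cdot 20 + 109 \sqrt{63 + 20} + 20 \sqrt{63 + 20}} = - \sqrt{1417 + 280 + 109 \sqrt{83} + 20 \sqrt{83}} = - \sqrt{1697 + 129 \sqrt{83}}$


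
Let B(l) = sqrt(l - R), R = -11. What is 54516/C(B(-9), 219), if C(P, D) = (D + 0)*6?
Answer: 9086/219 ≈ 41.489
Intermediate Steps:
B(l) = sqrt(11 + l) (B(l) = sqrt(l - 1*(-11)) = sqrt(l + 11) = sqrt(11 + l))
C(P, D) = 6*D (C(P, D) = D*6 = 6*D)
54516/C(B(-9), 219) = 54516/((6*219)) = 54516/1314 = 54516*(1/1314) = 9086/219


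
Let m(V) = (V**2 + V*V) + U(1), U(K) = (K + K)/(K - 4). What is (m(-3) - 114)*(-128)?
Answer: 37120/3 ≈ 12373.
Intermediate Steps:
U(K) = 2*K/(-4 + K) (U(K) = (2*K)/(-4 + K) = 2*K/(-4 + K))
m(V) = -2/3 + 2*V**2 (m(V) = (V**2 + V*V) + 2*1/(-4 + 1) = (V**2 + V**2) + 2*1/(-3) = 2*V**2 + 2*1*(-1/3) = 2*V**2 - 2/3 = -2/3 + 2*V**2)
(m(-3) - 114)*(-128) = ((-2/3 + 2*(-3)**2) - 114)*(-128) = ((-2/3 + 2*9) - 114)*(-128) = ((-2/3 + 18) - 114)*(-128) = (52/3 - 114)*(-128) = -290/3*(-128) = 37120/3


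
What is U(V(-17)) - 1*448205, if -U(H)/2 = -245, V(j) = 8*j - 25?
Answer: -447715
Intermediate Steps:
V(j) = -25 + 8*j
U(H) = 490 (U(H) = -2*(-245) = 490)
U(V(-17)) - 1*448205 = 490 - 1*448205 = 490 - 448205 = -447715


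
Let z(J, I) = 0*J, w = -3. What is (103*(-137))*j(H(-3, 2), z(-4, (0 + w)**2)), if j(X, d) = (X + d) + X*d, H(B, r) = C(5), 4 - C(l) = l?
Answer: 14111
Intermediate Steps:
C(l) = 4 - l
H(B, r) = -1 (H(B, r) = 4 - 1*5 = 4 - 5 = -1)
z(J, I) = 0
j(X, d) = X + d + X*d
(103*(-137))*j(H(-3, 2), z(-4, (0 + w)**2)) = (103*(-137))*(-1 + 0 - 1*0) = -14111*(-1 + 0 + 0) = -14111*(-1) = 14111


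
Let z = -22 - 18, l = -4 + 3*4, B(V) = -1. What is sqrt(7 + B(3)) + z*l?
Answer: -320 + sqrt(6) ≈ -317.55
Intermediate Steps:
l = 8 (l = -4 + 12 = 8)
z = -40
sqrt(7 + B(3)) + z*l = sqrt(7 - 1) - 40*8 = sqrt(6) - 320 = -320 + sqrt(6)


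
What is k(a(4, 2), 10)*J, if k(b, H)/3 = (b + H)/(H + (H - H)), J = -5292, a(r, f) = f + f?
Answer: -111132/5 ≈ -22226.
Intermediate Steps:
a(r, f) = 2*f
k(b, H) = 3*(H + b)/H (k(b, H) = 3*((b + H)/(H + (H - H))) = 3*((H + b)/(H + 0)) = 3*((H + b)/H) = 3*(H + b)/H)
k(a(4, 2), 10)*J = (3 + 3*(2*2)/10)*(-5292) = (3 + 3*4*(⅒))*(-5292) = (3 + 6/5)*(-5292) = (21/5)*(-5292) = -111132/5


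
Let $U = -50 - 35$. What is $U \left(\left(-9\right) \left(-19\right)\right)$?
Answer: $-14535$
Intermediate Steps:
$U = -85$
$U \left(\left(-9\right) \left(-19\right)\right) = - 85 \left(\left(-9\right) \left(-19\right)\right) = \left(-85\right) 171 = -14535$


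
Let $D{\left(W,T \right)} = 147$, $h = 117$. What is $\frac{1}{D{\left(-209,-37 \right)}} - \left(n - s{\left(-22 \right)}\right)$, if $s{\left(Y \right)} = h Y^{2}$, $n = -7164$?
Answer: $\frac{9377425}{147} \approx 63792.0$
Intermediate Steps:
$s{\left(Y \right)} = 117 Y^{2}$
$\frac{1}{D{\left(-209,-37 \right)}} - \left(n - s{\left(-22 \right)}\right) = \frac{1}{147} - \left(-7164 - 117 \left(-22\right)^{2}\right) = \frac{1}{147} - \left(-7164 - 117 \cdot 484\right) = \frac{1}{147} - \left(-7164 - 56628\right) = \frac{1}{147} - -63792 = \frac{1}{147} + 63792 = \frac{9377425}{147}$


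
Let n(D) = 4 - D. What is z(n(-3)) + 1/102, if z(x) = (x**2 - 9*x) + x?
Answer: -713/102 ≈ -6.9902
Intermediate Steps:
z(x) = x**2 - 8*x
z(n(-3)) + 1/102 = (4 - 1*(-3))*(-8 + (4 - 1*(-3))) + 1/102 = (4 + 3)*(-8 + (4 + 3)) + 1/102 = 7*(-8 + 7) + 1/102 = 7*(-1) + 1/102 = -7 + 1/102 = -713/102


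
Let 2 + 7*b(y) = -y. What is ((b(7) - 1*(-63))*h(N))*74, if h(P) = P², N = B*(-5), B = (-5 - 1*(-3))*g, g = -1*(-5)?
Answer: 79920000/7 ≈ 1.1417e+7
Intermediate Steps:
b(y) = -2/7 - y/7 (b(y) = -2/7 + (-y)/7 = -2/7 - y/7)
g = 5
B = -10 (B = (-5 - 1*(-3))*5 = (-5 + 3)*5 = -2*5 = -10)
N = 50 (N = -10*(-5) = 50)
((b(7) - 1*(-63))*h(N))*74 = (((-2/7 - ⅐*7) - 1*(-63))*50²)*74 = (((-2/7 - 1) + 63)*2500)*74 = ((-9/7 + 63)*2500)*74 = ((432/7)*2500)*74 = (1080000/7)*74 = 79920000/7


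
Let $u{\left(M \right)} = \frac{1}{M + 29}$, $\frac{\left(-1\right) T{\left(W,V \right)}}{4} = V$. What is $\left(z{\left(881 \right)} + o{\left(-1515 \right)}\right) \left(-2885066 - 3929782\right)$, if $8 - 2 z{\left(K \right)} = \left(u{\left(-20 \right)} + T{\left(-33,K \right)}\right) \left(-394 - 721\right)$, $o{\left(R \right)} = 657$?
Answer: $\frac{40151184209216}{3} \approx 1.3384 \cdot 10^{13}$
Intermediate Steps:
$T{\left(W,V \right)} = - 4 V$
$u{\left(M \right)} = \frac{1}{29 + M}$
$z{\left(K \right)} = \frac{1187}{18} - 2230 K$ ($z{\left(K \right)} = 4 - \frac{\left(\frac{1}{29 - 20} - 4 K\right) \left(-394 - 721\right)}{2} = 4 - \frac{\left(\frac{1}{9} - 4 K\right) \left(-1115\right)}{2} = 4 - \frac{- \frac{1115}{9} + 4460 K}{2} = 4 - \left(- \frac{1115}{18} + 2230 K\right) = \frac{1187}{18} - 2230 K$)
$\left(z{\left(881 \right)} + o{\left(-1515 \right)}\right) \left(-2885066 - 3929782\right) = \left(\left(\frac{1187}{18} - 1964630\right) + 657\right) \left(-2885066 - 3929782\right) = \left(\left(\frac{1187}{18} - 1964630\right) + 657\right) \left(-6814848\right) = \left(- \frac{35362153}{18} + 657\right) \left(-6814848\right) = \left(- \frac{35350327}{18}\right) \left(-6814848\right) = \frac{40151184209216}{3}$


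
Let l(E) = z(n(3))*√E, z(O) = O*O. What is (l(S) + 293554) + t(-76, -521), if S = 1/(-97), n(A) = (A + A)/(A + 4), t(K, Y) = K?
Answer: 293478 + 36*I*√97/4753 ≈ 2.9348e+5 + 0.074597*I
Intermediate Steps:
n(A) = 2*A/(4 + A) (n(A) = (2*A)/(4 + A) = 2*A/(4 + A))
z(O) = O²
S = -1/97 ≈ -0.010309
l(E) = 36*√E/49 (l(E) = (2*3/(4 + 3))²*√E = (2*3/7)²*√E = (2*3*(⅐))²*√E = (6/7)²*√E = 36*√E/49)
(l(S) + 293554) + t(-76, -521) = (36*√(-1/97)/49 + 293554) - 76 = (36*(I*√97/97)/49 + 293554) - 76 = (36*I*√97/4753 + 293554) - 76 = (293554 + 36*I*√97/4753) - 76 = 293478 + 36*I*√97/4753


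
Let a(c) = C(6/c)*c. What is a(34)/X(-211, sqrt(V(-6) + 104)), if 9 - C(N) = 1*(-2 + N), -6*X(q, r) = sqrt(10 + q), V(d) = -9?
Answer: 736*I*sqrt(201)/67 ≈ 155.74*I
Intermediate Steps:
X(q, r) = -sqrt(10 + q)/6
C(N) = 11 - N (C(N) = 9 - (-2 + N) = 9 + (2 - N) = 11 - N)
a(c) = c*(11 - 6/c) (a(c) = (11 - 6/c)*c = c*(11 - 6/c))
a(34)/X(-211, sqrt(V(-6) + 104)) = (-6 + 11*34)/((-sqrt(10 - 211)/6)) = (-6 + 374)/((-I*sqrt(201)/6)) = 368/((-I*sqrt(201)/6)) = 368*(2*I*sqrt(201)/67) = 736*I*sqrt(201)/67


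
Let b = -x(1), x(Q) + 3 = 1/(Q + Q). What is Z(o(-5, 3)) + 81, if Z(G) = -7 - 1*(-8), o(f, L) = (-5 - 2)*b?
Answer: 82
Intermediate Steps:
x(Q) = -3 + 1/(2*Q) (x(Q) = -3 + 1/(Q + Q) = -3 + 1/(2*Q))
b = 5/2 (b = -(-3 + (½)/1) = -(-3 + (½)*1) = -(-3 + ½) = -1*(-5/2) = 5/2 ≈ 2.5000)
o(f, L) = -35/2 (o(f, L) = (-5 - 2)*(5/2) = -7*5/2 = -35/2)
Z(G) = 1 (Z(G) = -7 + 8 = 1)
Z(o(-5, 3)) + 81 = 1 + 81 = 82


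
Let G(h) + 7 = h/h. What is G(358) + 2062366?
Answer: 2062360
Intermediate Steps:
G(h) = -6 (G(h) = -7 + h/h = -7 + 1 = -6)
G(358) + 2062366 = -6 + 2062366 = 2062360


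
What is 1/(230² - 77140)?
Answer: -1/24240 ≈ -4.1254e-5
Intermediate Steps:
1/(230² - 77140) = 1/(52900 - 77140) = 1/(-24240) = -1/24240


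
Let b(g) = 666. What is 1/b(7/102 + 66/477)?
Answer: 1/666 ≈ 0.0015015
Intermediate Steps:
1/b(7/102 + 66/477) = 1/666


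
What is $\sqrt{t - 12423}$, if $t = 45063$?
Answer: $8 \sqrt{510} \approx 180.67$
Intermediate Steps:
$\sqrt{t - 12423} = \sqrt{45063 - 12423} = \sqrt{32640} = 8 \sqrt{510}$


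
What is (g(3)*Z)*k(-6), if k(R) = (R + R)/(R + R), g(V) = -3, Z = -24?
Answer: 72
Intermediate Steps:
k(R) = 1 (k(R) = (2*R)/((2*R)) = (2*R)*(1/(2*R)) = 1)
(g(3)*Z)*k(-6) = -3*(-24)*1 = 72*1 = 72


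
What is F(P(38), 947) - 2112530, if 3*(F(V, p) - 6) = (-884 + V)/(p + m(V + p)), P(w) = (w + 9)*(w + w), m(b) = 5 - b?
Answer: -7535374004/3567 ≈ -2.1125e+6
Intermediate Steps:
P(w) = 2*w*(9 + w) (P(w) = (9 + w)*(2*w) = 2*w*(9 + w))
F(V, p) = 6 + (-884 + V)/(3*(5 - V)) (F(V, p) = 6 + ((-884 + V)/(p + (5 - (V + p))))/3 = 6 + ((-884 + V)/(p + (5 + (-V - p))))/3 = 6 + ((-884 + V)/(p + (5 - V - p)))/3 = 6 + ((-884 + V)/(5 - V))/3 = 6 + (-884 + V)/(3*(5 - V)))
F(P(38), 947) - 2112530 = (794 + 17*(2*38*(9 + 38)))/(3*(-5 + 2*38*(9 + 38))) - 2112530 = (794 + 17*(2*38*47))/(3*(-5 + 2*38*47)) - 2112530 = (794 + 17*3572)/(3*(-5 + 3572)) - 2112530 = (1/3)*(794 + 60724)/3567 - 2112530 = (1/3)*(1/3567)*61518 - 2112530 = 20506/3567 - 2112530 = -7535374004/3567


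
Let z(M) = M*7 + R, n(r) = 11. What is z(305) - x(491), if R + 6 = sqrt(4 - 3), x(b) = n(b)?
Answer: 2119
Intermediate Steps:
x(b) = 11
R = -5 (R = -6 + sqrt(4 - 3) = -6 + sqrt(1) = -6 + 1 = -5)
z(M) = -5 + 7*M (z(M) = M*7 - 5 = 7*M - 5 = -5 + 7*M)
z(305) - x(491) = (-5 + 7*305) - 1*11 = (-5 + 2135) - 11 = 2130 - 11 = 2119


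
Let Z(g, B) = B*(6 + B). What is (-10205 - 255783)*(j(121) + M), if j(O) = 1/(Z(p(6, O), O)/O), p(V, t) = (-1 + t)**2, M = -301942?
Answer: 10199744218404/127 ≈ 8.0313e+10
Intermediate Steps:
j(O) = 1/(6 + O) (j(O) = 1/((O*(6 + O))/O) = 1/(6 + O))
(-10205 - 255783)*(j(121) + M) = (-10205 - 255783)*(1/(6 + 121) - 301942) = -265988*(1/127 - 301942) = -265988*(-38346633/127) = 10199744218404/127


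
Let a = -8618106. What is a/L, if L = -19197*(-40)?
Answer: -1436351/127980 ≈ -11.223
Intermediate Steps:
L = 767880
a/L = -8618106/767880 = -8618106*1/767880 = -1436351/127980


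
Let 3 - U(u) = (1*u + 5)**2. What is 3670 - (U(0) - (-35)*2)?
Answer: 3622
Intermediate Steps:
U(u) = 3 - (5 + u)**2 (U(u) = 3 - (1*u + 5)**2 = 3 - (u + 5)**2 = 3 - (5 + u)**2)
3670 - (U(0) - (-35)*2) = 3670 - ((3 - (5 + 0)**2) - (-35)*2) = 3670 - ((3 - 1*5**2) - 35*(-2)) = 3670 - ((3 - 1*25) + 70) = 3670 - ((3 - 25) + 70) = 3670 - (-22 + 70) = 3670 - 1*48 = 3670 - 48 = 3622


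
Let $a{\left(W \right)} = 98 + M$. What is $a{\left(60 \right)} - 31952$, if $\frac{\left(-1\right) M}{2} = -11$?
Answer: $-31832$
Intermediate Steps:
$M = 22$ ($M = \left(-2\right) \left(-11\right) = 22$)
$a{\left(W \right)} = 120$ ($a{\left(W \right)} = 98 + 22 = 120$)
$a{\left(60 \right)} - 31952 = 120 - 31952 = -31832$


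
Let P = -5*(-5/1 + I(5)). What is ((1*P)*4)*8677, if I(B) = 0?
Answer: 867700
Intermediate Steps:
P = 25 (P = -5*(-5/1 + 0) = -5*(-5*1 + 0) = -5*(-5 + 0) = -5*(-5) = 25)
((1*P)*4)*8677 = ((1*25)*4)*8677 = (25*4)*8677 = 100*8677 = 867700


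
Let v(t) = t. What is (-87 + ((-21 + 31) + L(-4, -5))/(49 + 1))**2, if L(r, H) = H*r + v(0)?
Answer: 186624/25 ≈ 7465.0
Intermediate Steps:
L(r, H) = H*r (L(r, H) = H*r + 0 = H*r)
(-87 + ((-21 + 31) + L(-4, -5))/(49 + 1))**2 = (-87 + ((-21 + 31) - 5*(-4))/(49 + 1))**2 = (-87 + (10 + 20)/50)**2 = (-87 + 30*(1/50))**2 = (-87 + 3/5)**2 = (-432/5)**2 = 186624/25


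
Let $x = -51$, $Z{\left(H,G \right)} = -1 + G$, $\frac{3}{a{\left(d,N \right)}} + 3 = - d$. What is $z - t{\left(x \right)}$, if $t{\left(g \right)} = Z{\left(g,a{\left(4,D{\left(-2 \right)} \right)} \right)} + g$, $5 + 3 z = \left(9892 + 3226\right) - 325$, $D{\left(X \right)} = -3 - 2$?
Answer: $\frac{90617}{21} \approx 4315.1$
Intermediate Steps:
$D{\left(X \right)} = -5$
$a{\left(d,N \right)} = \frac{3}{-3 - d}$
$z = \frac{12788}{3}$ ($z = - \frac{5}{3} + \frac{\left(9892 + 3226\right) - 325}{3} = - \frac{5}{3} + \frac{13118 - 325}{3} = - \frac{5}{3} + \frac{1}{3} \cdot 12793 = - \frac{5}{3} + \frac{12793}{3} = \frac{12788}{3} \approx 4262.7$)
$t{\left(g \right)} = - \frac{10}{7} + g$ ($t{\left(g \right)} = \left(-1 - \frac{3}{3 + 4}\right) + g = \left(-1 - \frac{3}{7}\right) + g = - \frac{10}{7} + g$)
$z - t{\left(x \right)} = \frac{12788}{3} - \left(- \frac{10}{7} - 51\right) = \frac{12788}{3} - - \frac{367}{7} = \frac{12788}{3} + \frac{367}{7} = \frac{90617}{21}$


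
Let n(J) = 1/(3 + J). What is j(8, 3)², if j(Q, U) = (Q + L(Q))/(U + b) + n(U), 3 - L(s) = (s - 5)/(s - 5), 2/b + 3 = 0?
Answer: 34969/1764 ≈ 19.824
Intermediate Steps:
b = -⅔ (b = 2/(-3 + 0) = 2/(-3) = 2*(-⅓) = -⅔ ≈ -0.66667)
L(s) = 2 (L(s) = 3 - (s - 5)/(s - 5) = 3 - (-5 + s)/(-5 + s) = 3 - 1*1 = 3 - 1 = 2)
j(Q, U) = 1/(3 + U) + (2 + Q)/(-⅔ + U) (j(Q, U) = (Q + 2)/(U - ⅔) + 1/(3 + U) = (2 + Q)/(-⅔ + U) + 1/(3 + U) = 1/(3 + U) + (2 + Q)/(-⅔ + U))
j(8, 3)² = ((16 + 9*8 + 9*3 + 3*8*3)/(-6 + 3*3² + 7*3))² = ((16 + 72 + 27 + 72)/(-6 + 3*9 + 21))² = (187/(-6 + 27 + 21))² = (187/42)² = 34969/1764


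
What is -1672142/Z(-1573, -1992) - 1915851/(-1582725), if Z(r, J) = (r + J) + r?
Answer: 442730764898/1355340175 ≈ 326.66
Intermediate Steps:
Z(r, J) = J + 2*r (Z(r, J) = (J + r) + r = J + 2*r)
-1672142/Z(-1573, -1992) - 1915851/(-1582725) = -1672142/(-1992 + 2*(-1573)) - 1915851/(-1582725) = -1672142/(-1992 - 3146) - 1915851*(-1/1582725) = -1672142/(-5138) + 638617/527575 = -1672142*(-1/5138) + 638617/527575 = 836071/2569 + 638617/527575 = 442730764898/1355340175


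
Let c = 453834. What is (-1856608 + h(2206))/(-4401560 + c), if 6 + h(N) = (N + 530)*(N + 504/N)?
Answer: -2305064339/2177170889 ≈ -1.0587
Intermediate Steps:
h(N) = -6 + (530 + N)*(N + 504/N) (h(N) = -6 + (N + 530)*(N + 504/N) = -6 + (530 + N)*(N + 504/N))
(-1856608 + h(2206))/(-4401560 + c) = (-1856608 + (498 + 2206² + 530*2206 + 267120/2206))/(-4401560 + 453834) = (-1856608 + (498 + 4866436 + 1169180 + 267120*(1/2206)))/(-3947726) = (-1856608 + (498 + 4866436 + 1169180 + 133560/1103))*(-1/3947726) = (-1856608 + 6657967302/1103)*(-1/3947726) = (4610128678/1103)*(-1/3947726) = -2305064339/2177170889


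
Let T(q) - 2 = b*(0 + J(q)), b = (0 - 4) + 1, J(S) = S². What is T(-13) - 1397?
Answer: -1902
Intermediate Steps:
b = -3 (b = -4 + 1 = -3)
T(q) = 2 - 3*q² (T(q) = 2 - 3*(0 + q²) = 2 - 3*q²)
T(-13) - 1397 = (2 - 3*(-13)²) - 1397 = (2 - 3*169) - 1397 = (2 - 507) - 1397 = -505 - 1397 = -1902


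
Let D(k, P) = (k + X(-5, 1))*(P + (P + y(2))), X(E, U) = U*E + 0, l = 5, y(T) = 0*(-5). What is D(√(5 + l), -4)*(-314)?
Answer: -12560 + 2512*√10 ≈ -4616.4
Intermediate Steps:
y(T) = 0
X(E, U) = E*U (X(E, U) = E*U + 0 = E*U)
D(k, P) = 2*P*(-5 + k) (D(k, P) = (k - 5*1)*(P + (P + 0)) = (k - 5)*(P + P) = (-5 + k)*(2*P) = 2*P*(-5 + k))
D(√(5 + l), -4)*(-314) = (2*(-4)*(-5 + √(5 + 5)))*(-314) = (2*(-4)*(-5 + √10))*(-314) = (40 - 8*√10)*(-314) = -12560 + 2512*√10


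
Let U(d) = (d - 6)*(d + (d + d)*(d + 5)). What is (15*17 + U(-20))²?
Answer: 219780625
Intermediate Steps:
U(d) = (-6 + d)*(d + 2*d*(5 + d)) (U(d) = (-6 + d)*(d + (2*d)*(5 + d)) = (-6 + d)*(d + 2*d*(5 + d)))
(15*17 + U(-20))² = (15*17 - 20*(-66 - 1*(-20) + 2*(-20)²))² = (255 - 20*(-66 + 20 + 2*400))² = (255 - 20*(-66 + 20 + 800))² = (255 - 20*754)² = (255 - 15080)² = (-14825)² = 219780625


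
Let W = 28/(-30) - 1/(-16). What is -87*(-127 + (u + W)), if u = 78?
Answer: 347101/80 ≈ 4338.8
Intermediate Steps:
W = -209/240 (W = 28*(-1/30) - 1*(-1/16) = -14/15 + 1/16 = -209/240 ≈ -0.87083)
-87*(-127 + (u + W)) = -87*(-127 + (78 - 209/240)) = -87*(-127 + 18511/240) = -87*(-11969/240) = 347101/80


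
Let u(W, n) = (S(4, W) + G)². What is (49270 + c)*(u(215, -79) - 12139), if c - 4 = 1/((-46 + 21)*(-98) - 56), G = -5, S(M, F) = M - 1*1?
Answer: -477156116065/798 ≈ -5.9794e+8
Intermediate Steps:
S(M, F) = -1 + M (S(M, F) = M - 1 = -1 + M)
u(W, n) = 4 (u(W, n) = ((-1 + 4) - 5)² = (3 - 5)² = (-2)² = 4)
c = 9577/2394 (c = 4 + 1/((-46 + 21)*(-98) - 56) = 4 + 1/(-25*(-98) - 56) = 4 + 1/(2450 - 56) = 4 + 1/2394 = 9577/2394 ≈ 4.0004)
(49270 + c)*(u(215, -79) - 12139) = (49270 + 9577/2394)*(4 - 12139) = (117961957/2394)*(-12135) = -477156116065/798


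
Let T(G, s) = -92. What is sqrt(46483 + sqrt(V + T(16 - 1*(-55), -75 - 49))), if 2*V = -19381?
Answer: sqrt(185932 + 2*I*sqrt(39130))/2 ≈ 215.6 + 0.22938*I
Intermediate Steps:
V = -19381/2 (V = (1/2)*(-19381) = -19381/2 ≈ -9690.5)
sqrt(46483 + sqrt(V + T(16 - 1*(-55), -75 - 49))) = sqrt(46483 + sqrt(-19381/2 - 92)) = sqrt(46483 + sqrt(-19565/2)) = sqrt(46483 + I*sqrt(39130)/2)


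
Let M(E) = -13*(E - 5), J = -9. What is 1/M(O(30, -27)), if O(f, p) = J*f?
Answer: 1/3575 ≈ 0.00027972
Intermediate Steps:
O(f, p) = -9*f
M(E) = 65 - 13*E (M(E) = -13*(-5 + E) = 65 - 13*E)
1/M(O(30, -27)) = 1/(65 - (-117)*30) = 1/(65 - 13*(-270)) = 1/(65 + 3510) = 1/3575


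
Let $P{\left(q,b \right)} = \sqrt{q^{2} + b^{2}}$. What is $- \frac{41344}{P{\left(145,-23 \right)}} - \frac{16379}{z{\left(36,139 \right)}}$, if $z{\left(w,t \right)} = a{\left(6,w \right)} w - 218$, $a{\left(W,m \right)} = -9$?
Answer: $\frac{16379}{542} - \frac{20672 \sqrt{21554}}{10777} \approx -251.39$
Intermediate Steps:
$z{\left(w,t \right)} = -218 - 9 w$ ($z{\left(w,t \right)} = - 9 w - 218 = -218 - 9 w$)
$P{\left(q,b \right)} = \sqrt{b^{2} + q^{2}}$
$- \frac{41344}{P{\left(145,-23 \right)}} - \frac{16379}{z{\left(36,139 \right)}} = - \frac{41344}{\sqrt{\left(-23\right)^{2} + 145^{2}}} - \frac{16379}{-218 - 324} = - \frac{41344}{\sqrt{529 + 21025}} - \frac{16379}{-218 - 324} = - \frac{41344}{\sqrt{21554}} - \frac{16379}{-542} = - 41344 \frac{\sqrt{21554}}{21554} - - \frac{16379}{542} = - \frac{20672 \sqrt{21554}}{10777} + \frac{16379}{542} = \frac{16379}{542} - \frac{20672 \sqrt{21554}}{10777}$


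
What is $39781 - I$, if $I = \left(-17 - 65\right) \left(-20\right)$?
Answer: $38141$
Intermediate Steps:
$I = 1640$ ($I = \left(-82\right) \left(-20\right) = 1640$)
$39781 - I = 39781 - 1640 = 38141$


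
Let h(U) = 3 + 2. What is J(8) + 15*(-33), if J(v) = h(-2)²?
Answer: -470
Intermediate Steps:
h(U) = 5
J(v) = 25 (J(v) = 5² = 25)
J(8) + 15*(-33) = 25 + 15*(-33) = 25 - 495 = -470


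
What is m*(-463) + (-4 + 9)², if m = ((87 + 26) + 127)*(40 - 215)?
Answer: 19446025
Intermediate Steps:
m = -42000 (m = (113 + 127)*(-175) = 240*(-175) = -42000)
m*(-463) + (-4 + 9)² = -42000*(-463) + (-4 + 9)² = 19446000 + 5² = 19446000 + 25 = 19446025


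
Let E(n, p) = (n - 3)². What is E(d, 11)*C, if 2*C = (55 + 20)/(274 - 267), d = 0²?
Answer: 675/14 ≈ 48.214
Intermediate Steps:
d = 0
E(n, p) = (-3 + n)²
C = 75/14 (C = ((55 + 20)/(274 - 267))/2 = (75/7)/2 = (75*(⅐))/2 = (½)*(75/7) = 75/14 ≈ 5.3571)
E(d, 11)*C = (-3 + 0)²*(75/14) = (-3)²*(75/14) = 9*(75/14) = 675/14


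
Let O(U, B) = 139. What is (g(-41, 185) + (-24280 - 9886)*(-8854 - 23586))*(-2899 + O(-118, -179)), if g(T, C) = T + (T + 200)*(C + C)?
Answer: -3059194568040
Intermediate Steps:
g(T, C) = T + 2*C*(200 + T) (g(T, C) = T + (200 + T)*(2*C) = T + 2*C*(200 + T))
(g(-41, 185) + (-24280 - 9886)*(-8854 - 23586))*(-2899 + O(-118, -179)) = ((-41 + 400*185 + 2*185*(-41)) + (-24280 - 9886)*(-8854 - 23586))*(-2899 + 139) = ((-41 + 74000 - 15170) - 34166*(-32440))*(-2760) = (58789 + 1108345040)*(-2760) = 1108403829*(-2760) = -3059194568040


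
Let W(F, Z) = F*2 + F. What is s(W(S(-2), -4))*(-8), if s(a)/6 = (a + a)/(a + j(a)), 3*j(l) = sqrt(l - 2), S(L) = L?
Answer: -7776/83 - 864*I*sqrt(2)/83 ≈ -93.687 - 14.721*I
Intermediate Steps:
j(l) = sqrt(-2 + l)/3 (j(l) = sqrt(l - 2)/3 = sqrt(-2 + l)/3)
W(F, Z) = 3*F (W(F, Z) = 2*F + F = 3*F)
s(a) = 12*a/(a + sqrt(-2 + a)/3) (s(a) = 6*((a + a)/(a + sqrt(-2 + a)/3)) = 6*((2*a)/(a + sqrt(-2 + a)/3)) = 6*(2*a/(a + sqrt(-2 + a)/3)) = 12*a/(a + sqrt(-2 + a)/3))
s(W(S(-2), -4))*(-8) = (36*(3*(-2))/(sqrt(-2 + 3*(-2)) + 3*(3*(-2))))*(-8) = (36*(-6)/(sqrt(-2 - 6) + 3*(-6)))*(-8) = (36*(-6)/(sqrt(-8) - 18))*(-8) = (36*(-6)/(2*I*sqrt(2) - 18))*(-8) = (36*(-6)/(-18 + 2*I*sqrt(2)))*(-8) = -216/(-18 + 2*I*sqrt(2))*(-8) = 1728/(-18 + 2*I*sqrt(2))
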